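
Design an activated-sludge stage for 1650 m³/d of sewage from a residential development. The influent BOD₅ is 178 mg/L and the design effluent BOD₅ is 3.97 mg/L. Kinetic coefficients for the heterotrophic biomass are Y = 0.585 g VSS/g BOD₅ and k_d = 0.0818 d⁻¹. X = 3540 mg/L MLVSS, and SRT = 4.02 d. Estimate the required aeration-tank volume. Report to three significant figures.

V ≈ 144 m³

From the SRT design equation V = Y Q (S₀−S) θ_c / [X (1 + k_d θ_c)] = 0.585 × 1650 × (178 − 3.97) × 4.02 / [3540 × (1 + 0.0818 × 4.02)] = 6.75×10^5 / 4704 = 143.6 m³.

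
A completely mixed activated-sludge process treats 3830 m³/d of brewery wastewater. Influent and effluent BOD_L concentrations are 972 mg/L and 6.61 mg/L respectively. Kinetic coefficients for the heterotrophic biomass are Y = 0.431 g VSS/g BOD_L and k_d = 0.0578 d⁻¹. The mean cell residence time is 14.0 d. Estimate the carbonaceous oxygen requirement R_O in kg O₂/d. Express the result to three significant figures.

R_O ≈ 2450 kg O₂/d

The observed yield is Y_obs = Y/(1 + k_d·θ_c) = 0.431 / (1 + 0.0578 × 14.0) = 0.431 / 1.809 = 0.2382 g VSS per g BOD_L removed.
ΔS = 972 − 6.61 = 965.4 mg/L, so the substrate removal rate is 3830 × 965.4/1000 = 3697 kg BOD_L/d.
Biomass synthesised: P_X = Y_obs × 3697 = 880.8 kg VSS/d.
R_O = Q·(S₀ − S) − 1.42·P_X = 3697 − 1.42 × 880.8 = 2447 kg O₂/d.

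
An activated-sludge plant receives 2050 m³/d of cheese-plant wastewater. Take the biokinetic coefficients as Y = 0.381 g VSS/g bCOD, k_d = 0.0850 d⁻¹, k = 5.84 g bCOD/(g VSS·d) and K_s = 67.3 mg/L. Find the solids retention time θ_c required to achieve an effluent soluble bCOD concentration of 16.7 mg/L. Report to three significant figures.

θ_c ≈ 2.80 d

From 1/θ_c = Y·k·S/(K_s + S) − k_d: Y·k·S/(K_s+S) = 0.381 × 5.84 × 16.7 / (67.3 + 16.7) = 0.4424 d⁻¹.
Then 1/θ_c = μ − k_d = 0.4424 − 0.0850 = 0.3574 d⁻¹, giving θ_c = 2.798 d.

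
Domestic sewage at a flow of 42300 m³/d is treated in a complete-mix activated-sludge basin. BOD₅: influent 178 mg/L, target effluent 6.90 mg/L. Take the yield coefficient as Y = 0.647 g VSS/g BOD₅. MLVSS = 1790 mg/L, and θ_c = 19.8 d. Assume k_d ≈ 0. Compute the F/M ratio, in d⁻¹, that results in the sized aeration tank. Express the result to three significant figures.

F/M ≈ 0.0812 d⁻¹

With k_d = 0 the design equation reduces to V = Y Q (S₀−S) θ_c / X = 0.647 × 42300 × (178 − 6.90) × 19.8 / 1790 = 51797 m³.
F/M = applied load / biomass = Q·S₀/(V·X) = 42300 × 178 / (51797 × 1790) = 0.08121 d⁻¹.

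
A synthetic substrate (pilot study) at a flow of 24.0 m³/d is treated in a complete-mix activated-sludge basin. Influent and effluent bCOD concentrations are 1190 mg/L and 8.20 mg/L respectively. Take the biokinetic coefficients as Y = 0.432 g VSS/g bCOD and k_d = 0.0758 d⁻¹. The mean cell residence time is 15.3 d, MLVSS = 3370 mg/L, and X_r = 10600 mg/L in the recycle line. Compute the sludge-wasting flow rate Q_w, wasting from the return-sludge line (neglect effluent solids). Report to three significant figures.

Rearranging the biomass balance for a CMAS with decay, V = Y·Q·ΔS·θ_c / [X·(1+k_d θ_c)] = 0.432 × 24.0 × (1190 − 8.20) × 15.3 / [3370 × (1 + 0.0758 × 15.3)] = 1.87×10^5 / 7278 = 25.76 m³.
Q_w = (V·X)/(θ_c X_r) = 25.76 × 3370 / (15.3 × 10600) = 0.5352 m³/d.

Q_w ≈ 0.535 m³/d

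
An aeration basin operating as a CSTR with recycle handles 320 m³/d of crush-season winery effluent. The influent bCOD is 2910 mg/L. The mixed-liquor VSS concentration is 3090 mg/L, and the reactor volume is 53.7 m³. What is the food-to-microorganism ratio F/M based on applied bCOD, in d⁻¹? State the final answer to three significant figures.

F/M ≈ 5.61 d⁻¹

F/M = Q·S₀ / (V·X) = 320 × 2910 / (53.70 × 3090) = 5.612 g bCOD·(g VSS·d)⁻¹.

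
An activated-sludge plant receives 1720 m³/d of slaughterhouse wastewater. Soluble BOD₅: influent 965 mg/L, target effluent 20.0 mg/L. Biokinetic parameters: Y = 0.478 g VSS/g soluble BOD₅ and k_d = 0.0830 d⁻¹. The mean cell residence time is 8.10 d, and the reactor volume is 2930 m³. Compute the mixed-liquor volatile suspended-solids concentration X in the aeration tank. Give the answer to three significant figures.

Solving the biomass balance for X: X = Y Q (S₀−S) θ_c / [V (1+k_d θ_c)] = 0.478 × 1720 × (965 − 20.0) × 8.10 / [2930 × (1 + 0.0830 × 8.10)] = 1284 mg/L.

X ≈ 1280 mg/L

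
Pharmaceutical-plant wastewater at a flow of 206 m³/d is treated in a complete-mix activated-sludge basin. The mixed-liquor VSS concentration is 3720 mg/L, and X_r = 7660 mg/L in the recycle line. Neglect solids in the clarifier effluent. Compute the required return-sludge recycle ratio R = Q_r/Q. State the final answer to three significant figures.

Mass balance around the secondary clarifier (neglecting effluent solids): R = X / (X_r − X) = 3720 / (7660 − 3720) = 0.9442.

R ≈ 0.944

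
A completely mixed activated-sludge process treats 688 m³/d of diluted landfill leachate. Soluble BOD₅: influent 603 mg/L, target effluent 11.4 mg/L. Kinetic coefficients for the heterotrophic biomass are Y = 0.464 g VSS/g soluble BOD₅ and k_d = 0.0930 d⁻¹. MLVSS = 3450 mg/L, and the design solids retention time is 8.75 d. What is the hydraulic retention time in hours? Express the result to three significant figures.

From the SRT design equation V = Y Q (S₀−S) θ_c / [X (1 + k_d θ_c)] = 0.464 × 688 × (603 − 11.4) × 8.75 / [3450 × (1 + 0.0930 × 8.75)] = 1.65×10^6 / 6257 = 264.1 m³.
Hydraulic retention time τ = V/Q = 264.1 / 688 = 0.3838 d = 9.212 h.

τ ≈ 9.21 h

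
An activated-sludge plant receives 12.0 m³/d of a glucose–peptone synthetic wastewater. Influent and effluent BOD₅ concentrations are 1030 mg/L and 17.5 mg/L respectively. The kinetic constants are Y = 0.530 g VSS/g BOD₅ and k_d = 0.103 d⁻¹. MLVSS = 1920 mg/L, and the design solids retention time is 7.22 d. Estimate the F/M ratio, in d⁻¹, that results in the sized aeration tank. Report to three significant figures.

F/M ≈ 0.464 d⁻¹

From the SRT design equation V = Y Q (S₀−S) θ_c / [X (1 + k_d θ_c)] = 0.530 × 12.0 × (1030 − 17.5) × 7.22 / [1920 × (1 + 0.103 × 7.22)] = 4.65×10^4 / 3348 = 13.89 m³.
F/M = applied load / biomass = Q·S₀/(V·X) = 12.0 × 1030 / (13.89 × 1920) = 0.4635 d⁻¹.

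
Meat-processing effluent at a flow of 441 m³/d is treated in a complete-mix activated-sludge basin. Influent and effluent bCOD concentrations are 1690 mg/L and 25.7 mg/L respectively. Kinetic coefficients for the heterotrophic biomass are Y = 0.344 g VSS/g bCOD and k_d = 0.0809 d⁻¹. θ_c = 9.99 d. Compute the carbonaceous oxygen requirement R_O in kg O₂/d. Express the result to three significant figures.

Correct the yield for decay: Y_obs = Y/(1 + k_d θ_c) = 0.344 / (1 + 0.0809 × 9.99) = 0.344 / 1.808 = 0.1902.
Q·(S₀ − S) = 441 × (1690 − 25.7) × 10⁻³ = 734.0 kg/d removed.
P_X = Y_obs·Q·(S₀ − S) = 0.1902 × 734.0 = 139.6 kg VSS/d.
R_O = Q·(S₀ − S) − 1.42·P_X = 734.0 − 1.42 × 139.6 = 535.7 kg O₂/d.

R_O ≈ 536 kg O₂/d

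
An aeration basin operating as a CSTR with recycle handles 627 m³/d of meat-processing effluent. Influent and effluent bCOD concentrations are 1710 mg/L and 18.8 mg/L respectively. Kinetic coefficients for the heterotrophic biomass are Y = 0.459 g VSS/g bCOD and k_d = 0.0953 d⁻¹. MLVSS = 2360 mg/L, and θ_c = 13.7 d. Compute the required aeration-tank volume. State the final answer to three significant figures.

Steady-state biomass mass balance: V·X·(1 + k_d·θ_c) = Y·Q·(S₀ − S)·θ_c, so V = 0.459 × 627 × (1710 − 18.8) × 13.7 / [2360 × (1 + 0.0953 × 13.7)] = 6.67×10^6 / 5441 = 1225 m³.

V ≈ 1230 m³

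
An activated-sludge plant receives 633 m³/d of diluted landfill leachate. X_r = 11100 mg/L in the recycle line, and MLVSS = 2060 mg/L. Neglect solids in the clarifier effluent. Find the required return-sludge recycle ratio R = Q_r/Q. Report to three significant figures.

R ≈ 0.228

Solids balance on the clarifier gives (1+R)X = R·X_r, so R = X/(X_r − X) = 2060 / (11100 − 2060) = 0.2279.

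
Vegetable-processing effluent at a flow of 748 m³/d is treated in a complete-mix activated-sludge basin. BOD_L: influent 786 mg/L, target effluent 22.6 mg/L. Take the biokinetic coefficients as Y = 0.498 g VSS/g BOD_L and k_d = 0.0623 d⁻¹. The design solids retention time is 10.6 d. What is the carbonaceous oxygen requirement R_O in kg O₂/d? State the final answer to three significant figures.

R_O ≈ 328 kg O₂/d

Correct the yield for decay: Y_obs = Y/(1 + k_d θ_c) = 0.498 / (1 + 0.0623 × 10.6) = 0.498 / 1.660 = 0.2999.
Mass of BOD_L removed per day: Q(S₀ − S) = 748 × 763.4 g/m³ = 571.0 kg/d.
Net sludge production P_X = 0.2999 × 571.0 = 171.3 kg VSS/d.
R_O = Q·ΔS − 1.42 P_X = 571.0 − 243.2 = 327.8 kg O₂/d.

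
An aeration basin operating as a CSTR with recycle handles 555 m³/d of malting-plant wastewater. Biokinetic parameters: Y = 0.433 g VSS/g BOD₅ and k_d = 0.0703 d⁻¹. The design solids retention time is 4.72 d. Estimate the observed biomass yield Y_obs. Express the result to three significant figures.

Y_obs ≈ 0.325 g VSS/g BOD₅

Y_obs = Y / (1 + k_d θ_c) = 0.433 / (1 + 0.0703 × 4.72) = 0.433 / 1.332 = 0.3251.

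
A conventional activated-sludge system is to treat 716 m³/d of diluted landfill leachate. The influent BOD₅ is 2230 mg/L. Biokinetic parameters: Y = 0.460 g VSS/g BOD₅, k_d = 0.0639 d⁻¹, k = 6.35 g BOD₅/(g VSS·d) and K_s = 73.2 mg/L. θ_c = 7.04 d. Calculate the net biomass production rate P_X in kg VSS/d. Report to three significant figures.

P_X ≈ 505 kg VSS/d

From the Monod/SRT balance for a CMAS, S = K_s·(1+k_d θ_c)/[θ_c·(Y k − k_d) − 1] = 73.2 × (1 + 0.0639 × 7.04) / [7.04 × (0.460 × 6.35 − 0.0639) − 1] = 106.1 / 19.11 = 5.552 mg/L.
Observed yield with endogenous decay: Y_obs = Y / (1 + k_d·θ_c) = 0.460 / (1 + 0.0639 × 7.04) = 0.460 / 1.450 = 0.3173 g VSS/g BOD₅.
ΔS = 2230 − 5.55 = 2224 mg/L, so the substrate removal rate is 716 × 2224/1000 = 1593 kg BOD₅/d.
P_X = Y_obs · Q(S₀ − S) = 0.3173 × 1593 = 505.3 kg VSS/d.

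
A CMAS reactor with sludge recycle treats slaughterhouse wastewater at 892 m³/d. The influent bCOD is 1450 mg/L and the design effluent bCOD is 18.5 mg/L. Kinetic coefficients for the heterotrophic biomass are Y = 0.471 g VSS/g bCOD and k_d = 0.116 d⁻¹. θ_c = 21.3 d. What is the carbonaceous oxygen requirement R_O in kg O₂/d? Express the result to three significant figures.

The observed yield is Y_obs = Y/(1 + k_d·θ_c) = 0.471 / (1 + 0.116 × 21.3) = 0.471 / 3.471 = 0.1357 g VSS per g bCOD removed.
Q·(S₀ − S) = 892 × (1450 − 18.5) × 10⁻³ = 1277 kg/d removed.
Biomass synthesised: P_X = Y_obs × 1277 = 173.3 kg VSS/d.
Carbonaceous O₂ demand = substrate oxidised − cell-mass equivalent = 1277 − 1.42 × 173.3 = 1031 kg O₂/d.

R_O ≈ 1030 kg O₂/d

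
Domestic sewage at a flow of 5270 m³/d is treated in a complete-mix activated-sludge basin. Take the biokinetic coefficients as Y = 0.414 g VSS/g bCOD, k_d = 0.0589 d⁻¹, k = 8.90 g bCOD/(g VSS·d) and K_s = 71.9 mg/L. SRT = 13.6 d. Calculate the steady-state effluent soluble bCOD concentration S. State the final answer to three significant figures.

For a completely mixed reactor with recycle the Lawrence–McCarty relation gives S = K_s·(1 + k_d·θ_c) / [θ_c·(Y·k − k_d) − 1] = 71.9 × (1 + 0.0589 × 13.6) / [13.6 × (0.414 × 8.90 − 0.0589) − 1] = 129.5 / 48.31 = 2.681 mg/L.

S ≈ 2.68 mg/L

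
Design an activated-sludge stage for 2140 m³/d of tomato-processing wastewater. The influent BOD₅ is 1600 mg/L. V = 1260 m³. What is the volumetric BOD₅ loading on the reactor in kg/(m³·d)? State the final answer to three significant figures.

L_v ≈ 2.72 kg BOD₅/(m³·d)

Applied BOD₅ load per unit volume = Q·S₀/V = (2140 × 1600/1000)/1260 = 2.717 kg BOD₅·m⁻³·d⁻¹.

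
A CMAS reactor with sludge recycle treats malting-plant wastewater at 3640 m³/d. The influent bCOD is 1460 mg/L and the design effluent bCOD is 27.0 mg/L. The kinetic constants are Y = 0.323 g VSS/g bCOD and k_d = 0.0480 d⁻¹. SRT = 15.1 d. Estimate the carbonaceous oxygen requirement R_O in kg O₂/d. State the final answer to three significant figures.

R_O ≈ 3830 kg O₂/d

Y_obs = Y / (1 + k_d θ_c) = 0.323 / (1 + 0.0480 × 15.1) = 0.323 / 1.725 = 0.1873.
Mass of bCOD removed per day: Q(S₀ − S) = 3640 × 1433 g/m³ = 5216 kg/d.
Net sludge production P_X = 0.1873 × 5216 = 976.8 kg VSS/d.
R_O = Q·ΔS − 1.42 P_X = 5216 − 1387 = 3829 kg O₂/d.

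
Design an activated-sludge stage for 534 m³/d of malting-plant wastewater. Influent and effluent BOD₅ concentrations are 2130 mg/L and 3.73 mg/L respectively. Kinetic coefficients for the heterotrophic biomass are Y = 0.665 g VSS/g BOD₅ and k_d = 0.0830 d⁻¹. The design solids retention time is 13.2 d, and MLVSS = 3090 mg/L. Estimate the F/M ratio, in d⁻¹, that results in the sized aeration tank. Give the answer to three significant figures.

F/M ≈ 0.239 d⁻¹

From the SRT design equation V = Y Q (S₀−S) θ_c / [X (1 + k_d θ_c)] = 0.665 × 534 × (2130 − 3.73) × 13.2 / [3090 × (1 + 0.0830 × 13.2)] = 9.97×10^6 / 6475 = 1539 m³.
F/M = applied load / biomass = Q·S₀/(V·X) = 534 × 2130 / (1539 × 3090) = 0.2392 d⁻¹.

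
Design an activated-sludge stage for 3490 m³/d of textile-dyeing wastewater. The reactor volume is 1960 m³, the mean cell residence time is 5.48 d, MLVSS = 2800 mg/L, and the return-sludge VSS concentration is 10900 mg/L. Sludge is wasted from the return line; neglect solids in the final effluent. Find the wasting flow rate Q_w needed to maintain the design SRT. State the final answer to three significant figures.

Q_w ≈ 91.9 m³/d

Wasting from the return line (neglecting effluent solids): Q_w = V·X / (θ_c·X_r) = 1960 × 2800 / (5.48 × 10900) = 91.88 m³/d.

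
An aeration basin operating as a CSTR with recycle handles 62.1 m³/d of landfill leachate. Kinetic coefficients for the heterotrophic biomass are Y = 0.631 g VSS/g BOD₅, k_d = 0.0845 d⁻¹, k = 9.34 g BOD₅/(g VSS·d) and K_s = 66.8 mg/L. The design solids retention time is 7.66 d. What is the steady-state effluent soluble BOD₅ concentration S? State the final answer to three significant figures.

S ≈ 2.53 mg/L

For a completely mixed reactor with recycle the Lawrence–McCarty relation gives S = K_s·(1 + k_d·θ_c) / [θ_c·(Y·k − k_d) − 1] = 66.8 × (1 + 0.0845 × 7.66) / [7.66 × (0.631 × 9.34 − 0.0845) − 1] = 110.0 / 43.50 = 2.530 mg/L.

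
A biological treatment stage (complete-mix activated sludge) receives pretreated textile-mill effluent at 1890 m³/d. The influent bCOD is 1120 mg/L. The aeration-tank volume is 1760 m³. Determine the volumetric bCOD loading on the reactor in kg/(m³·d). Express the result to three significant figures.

L_v ≈ 1.20 kg bCOD/(m³·d)

Volumetric loading L_v = Q·S₀ / V = 1890 × 1120 g/m³ / 1760 m³ = 1203 g/(m³·d) = 1.203 kg bCOD/(m³·d).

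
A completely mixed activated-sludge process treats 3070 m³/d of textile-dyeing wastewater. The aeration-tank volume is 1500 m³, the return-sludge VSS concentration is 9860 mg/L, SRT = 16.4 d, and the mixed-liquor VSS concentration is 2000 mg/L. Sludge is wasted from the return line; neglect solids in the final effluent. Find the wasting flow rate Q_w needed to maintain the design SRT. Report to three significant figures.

Q_w ≈ 18.6 m³/d

Q_w = (V·X)/(θ_c X_r) = 1500 × 2000 / (16.4 × 9860) = 18.55 m³/d.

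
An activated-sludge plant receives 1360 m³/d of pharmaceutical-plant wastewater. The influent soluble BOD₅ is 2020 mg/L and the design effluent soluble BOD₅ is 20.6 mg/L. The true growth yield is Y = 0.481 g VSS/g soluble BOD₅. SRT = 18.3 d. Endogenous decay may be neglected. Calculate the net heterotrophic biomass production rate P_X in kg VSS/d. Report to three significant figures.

With endogenous decay neglected, the observed yield equals the true yield: Y_obs = Y = 0.481 g VSS/g soluble BOD₅.
ΔS = 2020 − 20.6 = 1999 mg/L, so the substrate removal rate is 1360 × 1999/1000 = 2719 kg soluble BOD₅/d.
P_X = Y_obs · Q(S₀ − S) = 0.4810 × 2719 = 1308 kg VSS/d.

P_X ≈ 1310 kg VSS/d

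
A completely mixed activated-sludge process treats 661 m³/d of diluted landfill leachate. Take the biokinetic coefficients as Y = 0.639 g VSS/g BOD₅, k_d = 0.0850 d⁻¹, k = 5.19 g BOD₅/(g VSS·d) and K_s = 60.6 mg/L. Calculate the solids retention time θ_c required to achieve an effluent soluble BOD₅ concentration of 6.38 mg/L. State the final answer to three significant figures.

At the target effluent, Y k S/(K_s+S) = 0.639×5.19×6.38/66.98 = 0.3159 d⁻¹.
θ_c = 1/(μ − k_d) = 1/(0.3159 − 0.0850) = 1/0.2309 = 4.331 d.

θ_c ≈ 4.33 d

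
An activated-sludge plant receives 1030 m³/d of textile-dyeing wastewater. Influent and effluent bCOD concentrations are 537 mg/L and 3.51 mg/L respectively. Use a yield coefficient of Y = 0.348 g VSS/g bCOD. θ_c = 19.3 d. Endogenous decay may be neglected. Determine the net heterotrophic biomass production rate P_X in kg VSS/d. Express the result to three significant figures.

P_X ≈ 191 kg VSS/d

With endogenous decay neglected, the observed yield equals the true yield: Y_obs = Y = 0.348 g VSS/g bCOD.
ΔS = 537 − 3.51 = 533.5 mg/L, so the substrate removal rate is 1030 × 533.5/1000 = 549.5 kg bCOD/d.
Net biomass production P_X = Y_obs × Q·(S₀ − S) = 0.3480 × 549.5 = 191.2 kg VSS/d.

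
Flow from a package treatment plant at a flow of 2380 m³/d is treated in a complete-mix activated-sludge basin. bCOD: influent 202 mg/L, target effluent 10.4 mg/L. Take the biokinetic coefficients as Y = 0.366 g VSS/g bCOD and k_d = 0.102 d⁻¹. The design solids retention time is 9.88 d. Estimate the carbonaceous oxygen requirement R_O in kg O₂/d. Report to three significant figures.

R_O ≈ 338 kg O₂/d

Observed yield with endogenous decay: Y_obs = Y / (1 + k_d·θ_c) = 0.366 / (1 + 0.102 × 9.88) = 0.366 / 2.008 = 0.1823 g VSS/g bCOD.
Substrate removed = Q·(S₀ − S) = 2380 m³/d × (202 − 10.4) g/m³ = 4.56×10^5 g/d = 456.0 kg/d.
Biomass synthesised: P_X = Y_obs × 456.0 = 83.13 kg VSS/d.
R_O = Q·(S₀ − S) − 1.42·P_X = 456.0 − 1.42 × 83.13 = 338.0 kg O₂/d.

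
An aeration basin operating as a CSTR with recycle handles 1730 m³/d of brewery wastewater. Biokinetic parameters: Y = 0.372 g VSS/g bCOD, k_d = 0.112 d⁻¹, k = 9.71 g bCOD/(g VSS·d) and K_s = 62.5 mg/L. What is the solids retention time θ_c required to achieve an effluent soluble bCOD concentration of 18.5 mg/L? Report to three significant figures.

At the target effluent, Y k S/(K_s+S) = 0.372×9.71×18.5/81.00 = 0.8250 d⁻¹.
θ_c = 1/(μ − k_d) = 1/(0.8250 − 0.112) = 1/0.7130 = 1.403 d.

θ_c ≈ 1.40 d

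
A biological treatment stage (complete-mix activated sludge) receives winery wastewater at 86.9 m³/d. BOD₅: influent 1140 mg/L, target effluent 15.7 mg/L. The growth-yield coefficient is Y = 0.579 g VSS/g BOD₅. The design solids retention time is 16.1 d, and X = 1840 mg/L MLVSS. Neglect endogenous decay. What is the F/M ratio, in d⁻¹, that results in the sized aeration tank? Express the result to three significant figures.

F/M ≈ 0.109 d⁻¹

Biomass mass balance (decay neglected): V·X = Y·Q·(S₀ − S)·θ_c, so V = 0.579 × 86.9 × (1140 − 15.7) × 16.1 / 1840 = 495.0 m³.
Food-to-microorganism ratio F/M = Q S₀ / (V X) = 86.9 × 1140 / (495.0 × 1840) = 0.1088 d⁻¹.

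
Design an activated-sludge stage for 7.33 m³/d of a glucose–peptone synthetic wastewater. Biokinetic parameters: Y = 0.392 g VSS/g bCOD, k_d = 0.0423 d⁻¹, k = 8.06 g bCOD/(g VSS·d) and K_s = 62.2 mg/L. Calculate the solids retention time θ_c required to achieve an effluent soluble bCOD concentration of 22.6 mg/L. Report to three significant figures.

From 1/θ_c = Y·k·S/(K_s + S) − k_d: Y·k·S/(K_s+S) = 0.392 × 8.06 × 22.6 / (62.2 + 22.6) = 0.8420 d⁻¹.
Then 1/θ_c = μ − k_d = 0.8420 − 0.0423 = 0.7997 d⁻¹, giving θ_c = 1.250 d.

θ_c ≈ 1.25 d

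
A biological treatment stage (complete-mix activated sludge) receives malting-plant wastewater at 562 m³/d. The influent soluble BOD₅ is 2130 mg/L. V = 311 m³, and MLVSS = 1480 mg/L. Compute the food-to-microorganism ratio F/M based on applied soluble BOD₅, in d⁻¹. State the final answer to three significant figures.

F/M = Q·S₀ / (V·X) = 562 × 2130 / (311.0 × 1480) = 2.601 g soluble BOD₅·(g VSS·d)⁻¹.

F/M ≈ 2.60 d⁻¹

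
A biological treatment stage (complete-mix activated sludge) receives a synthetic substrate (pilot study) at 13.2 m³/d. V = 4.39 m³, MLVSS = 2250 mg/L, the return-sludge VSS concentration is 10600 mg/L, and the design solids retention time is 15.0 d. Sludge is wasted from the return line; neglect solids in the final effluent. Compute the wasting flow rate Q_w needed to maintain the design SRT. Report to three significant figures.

θ_c = V·X/(Q_w·X_r) when wasting from the recycle, so Q_w = V·X/(θ_c·X_r) = 4.390 × 2250 / (15.0 × 10600) = 0.06212 m³/d.

Q_w ≈ 0.0621 m³/d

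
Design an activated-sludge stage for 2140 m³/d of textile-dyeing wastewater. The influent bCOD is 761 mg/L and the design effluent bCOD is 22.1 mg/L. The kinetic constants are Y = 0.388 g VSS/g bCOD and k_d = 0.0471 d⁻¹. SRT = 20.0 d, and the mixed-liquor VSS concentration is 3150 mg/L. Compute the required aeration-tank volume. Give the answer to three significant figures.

Rearranging the biomass balance for a CMAS with decay, V = Y·Q·ΔS·θ_c / [X·(1+k_d θ_c)] = 0.388 × 2140 × (761 − 22.1) × 20.0 / [3150 × (1 + 0.0471 × 20.0)] = 1.23×10^7 / 6117 = 2006 m³.

V ≈ 2010 m³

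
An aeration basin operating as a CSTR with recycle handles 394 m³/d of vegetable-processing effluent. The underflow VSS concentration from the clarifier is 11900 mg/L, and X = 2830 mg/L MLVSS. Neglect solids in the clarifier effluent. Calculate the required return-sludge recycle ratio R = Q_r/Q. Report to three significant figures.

R = Q_r/Q = X/(X_r − X) = 2830 / (11900 − 2830) = 0.3120.

R ≈ 0.312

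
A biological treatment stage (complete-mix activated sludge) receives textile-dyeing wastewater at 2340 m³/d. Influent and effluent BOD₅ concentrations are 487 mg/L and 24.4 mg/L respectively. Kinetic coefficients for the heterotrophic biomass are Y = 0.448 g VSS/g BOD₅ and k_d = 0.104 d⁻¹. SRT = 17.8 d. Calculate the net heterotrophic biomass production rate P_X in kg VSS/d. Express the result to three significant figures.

Observed yield with endogenous decay: Y_obs = Y / (1 + k_d·θ_c) = 0.448 / (1 + 0.104 × 17.8) = 0.448 / 2.851 = 0.1571 g VSS/g BOD₅.
ΔS = 487 − 24.4 = 462.6 mg/L, so the substrate removal rate is 2340 × 462.6/1000 = 1082 kg BOD₅/d.
Net biomass production P_X = Y_obs × Q·(S₀ − S) = 0.1571 × 1082 = 170.1 kg VSS/d.

P_X ≈ 170 kg VSS/d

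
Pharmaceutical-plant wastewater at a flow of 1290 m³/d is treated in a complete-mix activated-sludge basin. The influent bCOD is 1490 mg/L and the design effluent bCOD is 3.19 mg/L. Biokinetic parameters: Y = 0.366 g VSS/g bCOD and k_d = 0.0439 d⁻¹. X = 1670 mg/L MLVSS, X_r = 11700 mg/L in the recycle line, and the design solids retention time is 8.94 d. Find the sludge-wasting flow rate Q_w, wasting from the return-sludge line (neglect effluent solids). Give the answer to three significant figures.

Q_w ≈ 43.1 m³/d

From the SRT design equation V = Y Q (S₀−S) θ_c / [X (1 + k_d θ_c)] = 0.366 × 1290 × (1490 − 3.19) × 8.94 / [1670 × (1 + 0.0439 × 8.94)] = 6.28×10^6 / 2325 = 2699 m³.
Q_w = (V·X)/(θ_c X_r) = 2699 × 1670 / (8.94 × 11700) = 43.09 m³/d.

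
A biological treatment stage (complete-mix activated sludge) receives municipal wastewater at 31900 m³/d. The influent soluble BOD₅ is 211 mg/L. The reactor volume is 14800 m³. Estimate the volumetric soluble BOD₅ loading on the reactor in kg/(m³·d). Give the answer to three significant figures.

Volumetric loading L_v = Q·S₀ / V = 31900 × 211 g/m³ / 14800 m³ = 454.8 g/(m³·d) = 0.4548 kg soluble BOD₅/(m³·d).

L_v ≈ 0.455 kg soluble BOD₅/(m³·d)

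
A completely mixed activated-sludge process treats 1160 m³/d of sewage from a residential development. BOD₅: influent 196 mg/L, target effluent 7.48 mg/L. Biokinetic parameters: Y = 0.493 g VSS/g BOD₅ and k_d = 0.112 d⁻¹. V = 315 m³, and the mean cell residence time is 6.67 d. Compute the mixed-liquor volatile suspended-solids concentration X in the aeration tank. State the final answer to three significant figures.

X ≈ 1310 mg/L

X = Y·Q·ΔS·θ_c / [V·(1 + k_d θ_c)] = 0.493 × 1160 × (196 − 7.48) × 6.67 / [315 × (1 + 0.112 × 6.67)] = 1307 mg/L.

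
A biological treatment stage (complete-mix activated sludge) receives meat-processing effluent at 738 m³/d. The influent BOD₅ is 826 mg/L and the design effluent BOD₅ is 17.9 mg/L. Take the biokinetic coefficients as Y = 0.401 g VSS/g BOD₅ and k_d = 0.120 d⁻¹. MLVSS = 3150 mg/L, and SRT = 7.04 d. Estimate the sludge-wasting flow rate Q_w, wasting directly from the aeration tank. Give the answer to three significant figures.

Q_w ≈ 41.2 m³/d

From the SRT design equation V = Y Q (S₀−S) θ_c / [X (1 + k_d θ_c)] = 0.401 × 738 × (826 − 17.9) × 7.04 / [3150 × (1 + 0.120 × 7.04)] = 1.68×10^6 / 5811 = 289.7 m³.
With mixed-liquor wasting, θ_c = V/Q_w, so Q_w = V/θ_c = 289.7/7.04 = 41.15 m³/d.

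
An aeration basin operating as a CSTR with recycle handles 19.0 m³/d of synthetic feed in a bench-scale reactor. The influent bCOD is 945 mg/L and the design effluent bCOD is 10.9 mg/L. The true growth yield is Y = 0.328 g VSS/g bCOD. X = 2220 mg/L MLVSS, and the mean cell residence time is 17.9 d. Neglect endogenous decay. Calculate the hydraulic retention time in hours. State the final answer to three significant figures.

V·X = Y·Q·ΔS·θ_c gives V = 0.328 × 19.0 × (945 − 10.9) × 17.9 / 2220 = 46.94 m³.
HRT = V/Q = 46.94 m³ / 19.0 m³·d⁻¹ = 2.470 d × 24 = 59.29 h.

τ ≈ 59.3 h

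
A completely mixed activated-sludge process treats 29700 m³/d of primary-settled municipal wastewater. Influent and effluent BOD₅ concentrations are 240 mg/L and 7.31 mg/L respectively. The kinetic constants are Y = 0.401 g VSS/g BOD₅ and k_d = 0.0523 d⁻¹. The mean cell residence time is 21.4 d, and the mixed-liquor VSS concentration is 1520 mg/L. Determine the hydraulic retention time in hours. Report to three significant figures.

τ ≈ 14.9 h

From the SRT design equation V = Y Q (S₀−S) θ_c / [X (1 + k_d θ_c)] = 0.401 × 29700 × (240 − 7.31) × 21.4 / [1520 × (1 + 0.0523 × 21.4)] = 5.93×10^7 / 3221 = 18411 m³.
HRT = V/Q = 18411 m³ / 29700 m³·d⁻¹ = 0.6199 d × 24 = 14.88 h.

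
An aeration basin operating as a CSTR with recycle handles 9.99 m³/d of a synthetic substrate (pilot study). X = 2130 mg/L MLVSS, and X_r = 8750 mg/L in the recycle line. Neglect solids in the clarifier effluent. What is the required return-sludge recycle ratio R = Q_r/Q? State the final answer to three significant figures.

R = Q_r/Q = X/(X_r − X) = 2130 / (8750 − 2130) = 0.3218.

R ≈ 0.322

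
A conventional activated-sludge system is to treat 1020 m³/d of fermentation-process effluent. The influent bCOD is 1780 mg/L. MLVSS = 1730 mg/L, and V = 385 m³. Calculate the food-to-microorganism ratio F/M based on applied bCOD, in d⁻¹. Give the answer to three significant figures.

F/M = Q·S₀ / (V·X) = 1020 × 1780 / (385.0 × 1730) = 2.726 g bCOD·(g VSS·d)⁻¹.

F/M ≈ 2.73 d⁻¹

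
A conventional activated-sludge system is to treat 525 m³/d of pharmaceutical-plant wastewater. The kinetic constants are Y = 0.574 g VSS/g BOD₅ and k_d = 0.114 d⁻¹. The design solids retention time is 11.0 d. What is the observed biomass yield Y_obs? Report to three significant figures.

Y_obs ≈ 0.255 g VSS/g BOD₅

Y_obs = Y / (1 + k_d θ_c) = 0.574 / (1 + 0.114 × 11.0) = 0.574 / 2.254 = 0.2547.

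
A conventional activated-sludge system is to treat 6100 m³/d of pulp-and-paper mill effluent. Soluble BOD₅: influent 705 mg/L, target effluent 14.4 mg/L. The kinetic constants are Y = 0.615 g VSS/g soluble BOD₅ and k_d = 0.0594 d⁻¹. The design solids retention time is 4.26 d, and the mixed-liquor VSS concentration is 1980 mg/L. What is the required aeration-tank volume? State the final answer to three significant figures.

V ≈ 4450 m³

From the SRT design equation V = Y Q (S₀−S) θ_c / [X (1 + k_d θ_c)] = 0.615 × 6100 × (705 − 14.4) × 4.26 / [1980 × (1 + 0.0594 × 4.26)] = 1.1×10^7 / 2481 = 4448 m³.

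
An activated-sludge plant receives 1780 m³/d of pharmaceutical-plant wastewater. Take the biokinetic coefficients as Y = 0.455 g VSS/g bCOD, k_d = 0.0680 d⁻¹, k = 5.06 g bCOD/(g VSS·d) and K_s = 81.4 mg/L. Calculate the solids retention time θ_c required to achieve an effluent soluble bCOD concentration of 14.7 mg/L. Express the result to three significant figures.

Specific growth rate at S = 14.7 mg/L: μ = YkS/(K_s+S) = 0.455·5.06·14.7/(81.4+14.7) = 0.3522 d⁻¹.
1/θ_c = 0.3522 − 0.0680 = 0.2842 d⁻¹, so θ_c = 3.519 d.

θ_c ≈ 3.52 d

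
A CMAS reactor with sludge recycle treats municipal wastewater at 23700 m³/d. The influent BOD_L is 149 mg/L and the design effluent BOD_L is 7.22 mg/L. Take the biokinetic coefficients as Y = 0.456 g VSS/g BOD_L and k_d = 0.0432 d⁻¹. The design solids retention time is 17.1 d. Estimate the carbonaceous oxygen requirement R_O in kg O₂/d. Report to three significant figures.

R_O ≈ 2110 kg O₂/d

The observed yield is Y_obs = Y/(1 + k_d·θ_c) = 0.456 / (1 + 0.0432 × 17.1) = 0.456 / 1.739 = 0.2623 g VSS per g BOD_L removed.
ΔS = 149 − 7.22 = 141.8 mg/L, so the substrate removal rate is 23700 × 141.8/1000 = 3360 kg BOD_L/d.
Net sludge production P_X = 0.2623 × 3360 = 881.2 kg VSS/d.
R_O = Q·(S₀ − S) − 1.42·P_X = 3360 − 1.42 × 881.2 = 2109 kg O₂/d.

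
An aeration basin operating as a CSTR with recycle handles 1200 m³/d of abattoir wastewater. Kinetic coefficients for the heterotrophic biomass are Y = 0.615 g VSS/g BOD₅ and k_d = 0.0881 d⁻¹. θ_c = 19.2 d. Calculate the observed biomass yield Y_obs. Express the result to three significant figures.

Y_obs ≈ 0.228 g VSS/g BOD₅

Correct the yield for decay: Y_obs = Y/(1 + k_d θ_c) = 0.615 / (1 + 0.0881 × 19.2) = 0.615 / 2.692 = 0.2285.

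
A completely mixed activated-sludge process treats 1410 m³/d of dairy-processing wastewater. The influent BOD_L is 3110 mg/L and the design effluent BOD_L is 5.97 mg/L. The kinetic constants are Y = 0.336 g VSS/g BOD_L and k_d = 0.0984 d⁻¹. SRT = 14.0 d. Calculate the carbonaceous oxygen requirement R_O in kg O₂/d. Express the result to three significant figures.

Observed yield with endogenous decay: Y_obs = Y / (1 + k_d·θ_c) = 0.336 / (1 + 0.0984 × 14.0) = 0.336 / 2.378 = 0.1413 g VSS/g BOD_L.
Q·(S₀ − S) = 1410 × (3110 − 5.97) × 10⁻³ = 4377 kg/d removed.
P_X = Y_obs·Q·(S₀ − S) = 0.1413 × 4377 = 618.5 kg VSS/d.
R_O = Q·ΔS − 1.42 P_X = 4377 − 878.3 = 3498 kg O₂/d.

R_O ≈ 3500 kg O₂/d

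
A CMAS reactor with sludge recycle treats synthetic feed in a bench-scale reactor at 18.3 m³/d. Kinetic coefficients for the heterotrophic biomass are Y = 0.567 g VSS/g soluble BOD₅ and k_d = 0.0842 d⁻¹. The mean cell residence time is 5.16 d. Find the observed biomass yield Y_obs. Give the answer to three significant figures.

Y_obs = Y / (1 + k_d θ_c) = 0.567 / (1 + 0.0842 × 5.16) = 0.567 / 1.434 = 0.3953.

Y_obs ≈ 0.395 g VSS/g soluble BOD₅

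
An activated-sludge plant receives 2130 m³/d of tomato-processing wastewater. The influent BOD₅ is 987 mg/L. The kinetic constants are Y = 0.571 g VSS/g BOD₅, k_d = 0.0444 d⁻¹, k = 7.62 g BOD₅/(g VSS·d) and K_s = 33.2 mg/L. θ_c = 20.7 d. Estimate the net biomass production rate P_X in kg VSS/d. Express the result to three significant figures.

Effluent substrate depends only on kinetics and SRT: S = K_s(1 + k_d θ_c) / [θ_c(Yk − k_d) − 1] = 33.2 × (1 + 0.0444 × 20.7) / [20.7 × (0.571 × 7.62 − 0.0444) − 1] = 63.71 / 88.15 = 0.7228 mg/L.
The observed yield is Y_obs = Y/(1 + k_d·θ_c) = 0.571 / (1 + 0.0444 × 20.7) = 0.571 / 1.919 = 0.2975 g VSS per g BOD₅ removed.
Mass of BOD₅ removed per day: Q(S₀ − S) = 2130 × 986.3 g/m³ = 2101 kg/d.
Biomass produced: P_X = Y_obs·Q·ΔS = 0.2975 × 2101 ≈ 625.1 kg VSS/d.

P_X ≈ 625 kg VSS/d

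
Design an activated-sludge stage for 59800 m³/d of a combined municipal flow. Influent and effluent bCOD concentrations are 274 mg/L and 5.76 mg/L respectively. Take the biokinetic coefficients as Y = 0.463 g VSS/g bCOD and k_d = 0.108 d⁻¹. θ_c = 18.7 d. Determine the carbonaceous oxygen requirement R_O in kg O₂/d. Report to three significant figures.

R_O ≈ 12500 kg O₂/d

The observed yield is Y_obs = Y/(1 + k_d·θ_c) = 0.463 / (1 + 0.108 × 18.7) = 0.463 / 3.020 = 0.1533 g VSS per g bCOD removed.
Substrate removed = Q·(S₀ − S) = 59800 m³/d × (274 − 5.76) g/m³ = 1.6×10^7 g/d = 16041 kg/d.
Biomass synthesised: P_X = Y_obs × 16041 = 2460 kg VSS/d.
R_O = Q·ΔS − 1.42 P_X = 16041 − 3493 = 12548 kg O₂/d.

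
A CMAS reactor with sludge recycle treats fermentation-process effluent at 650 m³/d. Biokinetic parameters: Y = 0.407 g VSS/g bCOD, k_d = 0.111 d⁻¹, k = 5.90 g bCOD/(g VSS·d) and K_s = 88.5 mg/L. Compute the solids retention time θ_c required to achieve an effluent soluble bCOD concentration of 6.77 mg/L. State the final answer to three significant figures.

θ_c ≈ 16.8 d

From 1/θ_c = Y·k·S/(K_s + S) − k_d: Y·k·S/(K_s+S) = 0.407 × 5.90 × 6.77 / (88.5 + 6.77) = 0.1706 d⁻¹.
Then 1/θ_c = μ − k_d = 0.1706 − 0.111 = 0.05964 d⁻¹, giving θ_c = 16.77 d.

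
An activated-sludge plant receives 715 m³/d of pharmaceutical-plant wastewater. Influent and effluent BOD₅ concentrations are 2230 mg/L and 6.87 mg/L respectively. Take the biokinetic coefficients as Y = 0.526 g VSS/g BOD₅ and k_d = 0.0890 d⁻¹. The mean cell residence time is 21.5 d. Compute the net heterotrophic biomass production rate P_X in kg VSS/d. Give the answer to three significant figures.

Correct the yield for decay: Y_obs = Y/(1 + k_d θ_c) = 0.526 / (1 + 0.0890 × 21.5) = 0.526 / 2.913 = 0.1805.
ΔS = 2230 − 6.87 = 2223 mg/L, so the substrate removal rate is 715 × 2223/1000 = 1590 kg BOD₅/d.
Net biomass production P_X = Y_obs × Q·(S₀ − S) = 0.1805 × 1590 = 287.0 kg VSS/d.

P_X ≈ 287 kg VSS/d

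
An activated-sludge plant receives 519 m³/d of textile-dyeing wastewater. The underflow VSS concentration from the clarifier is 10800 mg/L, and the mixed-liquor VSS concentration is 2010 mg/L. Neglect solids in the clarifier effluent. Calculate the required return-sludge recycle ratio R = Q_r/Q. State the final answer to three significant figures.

R = Q_r/Q = X/(X_r − X) = 2010 / (10800 − 2010) = 0.2287.

R ≈ 0.229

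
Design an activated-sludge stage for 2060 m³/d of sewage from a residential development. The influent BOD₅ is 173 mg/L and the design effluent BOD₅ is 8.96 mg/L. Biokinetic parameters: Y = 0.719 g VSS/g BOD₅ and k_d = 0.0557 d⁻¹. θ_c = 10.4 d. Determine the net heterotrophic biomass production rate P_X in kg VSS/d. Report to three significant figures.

P_X ≈ 154 kg VSS/d

The observed yield is Y_obs = Y/(1 + k_d·θ_c) = 0.719 / (1 + 0.0557 × 10.4) = 0.719 / 1.579 = 0.4553 g VSS per g BOD₅ removed.
Substrate removed = Q·(S₀ − S) = 2060 m³/d × (173 − 8.96) g/m³ = 3.38×10^5 g/d = 337.9 kg/d.
Biomass produced: P_X = Y_obs·Q·ΔS = 0.4553 × 337.9 ≈ 153.8 kg VSS/d.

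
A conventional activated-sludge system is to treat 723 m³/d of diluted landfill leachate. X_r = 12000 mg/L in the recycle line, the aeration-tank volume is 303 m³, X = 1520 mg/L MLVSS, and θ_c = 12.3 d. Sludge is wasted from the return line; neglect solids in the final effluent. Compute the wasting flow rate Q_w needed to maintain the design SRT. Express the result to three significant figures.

Q_w = (V·X)/(θ_c X_r) = 303.0 × 1520 / (12.3 × 12000) = 3.120 m³/d.

Q_w ≈ 3.12 m³/d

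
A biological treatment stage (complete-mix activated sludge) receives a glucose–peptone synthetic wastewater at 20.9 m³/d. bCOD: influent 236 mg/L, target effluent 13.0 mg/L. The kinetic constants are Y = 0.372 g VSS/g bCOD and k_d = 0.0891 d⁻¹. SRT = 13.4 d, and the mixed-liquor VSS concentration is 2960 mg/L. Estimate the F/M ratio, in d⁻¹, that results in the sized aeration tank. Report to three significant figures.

F/M ≈ 0.466 d⁻¹

Steady-state biomass mass balance: V·X·(1 + k_d·θ_c) = Y·Q·(S₀ − S)·θ_c, so V = 0.372 × 20.9 × (236 − 13.0) × 13.4 / [2960 × (1 + 0.0891 × 13.4)] = 2.32×10^4 / 6494 = 3.578 m³.
F/M = applied load / biomass = Q·S₀/(V·X) = 20.9 × 236 / (3.578 × 2960) = 0.4658 d⁻¹.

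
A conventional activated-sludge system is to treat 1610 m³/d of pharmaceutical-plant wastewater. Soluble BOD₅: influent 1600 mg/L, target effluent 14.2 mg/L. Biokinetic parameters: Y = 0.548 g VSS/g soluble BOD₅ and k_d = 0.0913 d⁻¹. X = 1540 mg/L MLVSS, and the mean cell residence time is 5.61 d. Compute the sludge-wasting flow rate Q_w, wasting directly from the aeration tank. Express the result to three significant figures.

From the SRT design equation V = Y Q (S₀−S) θ_c / [X (1 + k_d θ_c)] = 0.548 × 1610 × (1600 − 14.2) × 5.61 / [1540 × (1 + 0.0913 × 5.61)] = 7.85×10^6 / 2329 = 3370 m³.
For wasting at MLVSS concentration, Q_w = V/θ_c = 3370/5.61 = 600.8 m³/d.

Q_w ≈ 601 m³/d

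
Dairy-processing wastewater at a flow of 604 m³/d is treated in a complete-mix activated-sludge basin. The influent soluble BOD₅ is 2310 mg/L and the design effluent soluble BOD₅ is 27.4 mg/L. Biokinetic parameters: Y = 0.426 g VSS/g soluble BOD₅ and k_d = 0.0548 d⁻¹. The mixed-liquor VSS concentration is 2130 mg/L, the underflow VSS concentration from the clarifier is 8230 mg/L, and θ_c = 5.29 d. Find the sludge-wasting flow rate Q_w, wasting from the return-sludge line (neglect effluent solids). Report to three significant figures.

Q_w ≈ 55.3 m³/d

Rearranging the biomass balance for a CMAS with decay, V = Y·Q·ΔS·θ_c / [X·(1+k_d θ_c)] = 0.426 × 604 × (2310 − 27.4) × 5.29 / [2130 × (1 + 0.0548 × 5.29)] = 3.11×10^6 / 2747 = 1131 m³.
Q_w = (V·X)/(θ_c X_r) = 1131 × 2130 / (5.29 × 8230) = 55.33 m³/d.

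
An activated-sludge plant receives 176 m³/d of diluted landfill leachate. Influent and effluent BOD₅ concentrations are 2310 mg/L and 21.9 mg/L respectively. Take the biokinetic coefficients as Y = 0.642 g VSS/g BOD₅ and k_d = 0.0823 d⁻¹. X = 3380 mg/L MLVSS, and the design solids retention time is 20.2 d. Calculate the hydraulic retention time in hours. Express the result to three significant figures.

Rearranging the biomass balance for a CMAS with decay, V = Y·Q·ΔS·θ_c / [X·(1+k_d θ_c)] = 0.642 × 176 × (2310 − 21.9) × 20.2 / [3380 × (1 + 0.0823 × 20.2)] = 5.22×10^6 / 8999 = 580.3 m³.
HRT = V/Q = 580.3 m³ / 176 m³·d⁻¹ = 3.297 d × 24 = 79.14 h.

τ ≈ 79.1 h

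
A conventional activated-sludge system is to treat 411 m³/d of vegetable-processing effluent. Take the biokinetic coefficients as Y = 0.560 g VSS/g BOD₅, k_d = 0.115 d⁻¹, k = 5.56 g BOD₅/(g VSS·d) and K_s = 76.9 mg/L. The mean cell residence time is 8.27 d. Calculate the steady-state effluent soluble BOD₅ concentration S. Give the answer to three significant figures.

S ≈ 6.30 mg/L

For a completely mixed reactor with recycle the Lawrence–McCarty relation gives S = K_s·(1 + k_d·θ_c) / [θ_c·(Y·k − k_d) − 1] = 76.9 × (1 + 0.115 × 8.27) / [8.27 × (0.560 × 5.56 − 0.115) − 1] = 150.0 / 23.80 = 6.304 mg/L.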